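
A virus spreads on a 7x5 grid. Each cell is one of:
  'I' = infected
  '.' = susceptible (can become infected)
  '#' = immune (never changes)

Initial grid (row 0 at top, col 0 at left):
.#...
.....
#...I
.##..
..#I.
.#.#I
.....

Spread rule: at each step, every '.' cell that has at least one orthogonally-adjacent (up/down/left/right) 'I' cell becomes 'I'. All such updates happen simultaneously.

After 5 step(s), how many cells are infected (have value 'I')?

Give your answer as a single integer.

Step 0 (initial): 3 infected
Step 1: +6 new -> 9 infected
Step 2: +4 new -> 13 infected
Step 3: +4 new -> 17 infected
Step 4: +4 new -> 21 infected
Step 5: +2 new -> 23 infected

Answer: 23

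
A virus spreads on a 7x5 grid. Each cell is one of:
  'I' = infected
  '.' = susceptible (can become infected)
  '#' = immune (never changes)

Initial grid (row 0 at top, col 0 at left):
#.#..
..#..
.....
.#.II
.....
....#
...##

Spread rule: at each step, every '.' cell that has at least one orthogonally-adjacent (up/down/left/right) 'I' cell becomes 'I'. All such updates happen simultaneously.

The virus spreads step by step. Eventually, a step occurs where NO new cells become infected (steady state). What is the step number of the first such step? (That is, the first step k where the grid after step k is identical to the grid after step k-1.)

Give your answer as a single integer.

Answer: 7

Derivation:
Step 0 (initial): 2 infected
Step 1: +5 new -> 7 infected
Step 2: +5 new -> 12 infected
Step 3: +5 new -> 17 infected
Step 4: +5 new -> 22 infected
Step 5: +5 new -> 27 infected
Step 6: +1 new -> 28 infected
Step 7: +0 new -> 28 infected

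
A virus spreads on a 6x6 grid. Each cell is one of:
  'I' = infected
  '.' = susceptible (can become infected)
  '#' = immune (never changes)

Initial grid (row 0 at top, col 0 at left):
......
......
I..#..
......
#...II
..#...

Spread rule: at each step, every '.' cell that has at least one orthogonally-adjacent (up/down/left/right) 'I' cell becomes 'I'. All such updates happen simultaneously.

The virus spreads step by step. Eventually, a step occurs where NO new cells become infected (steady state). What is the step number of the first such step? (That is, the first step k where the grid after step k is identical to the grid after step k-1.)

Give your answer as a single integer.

Step 0 (initial): 3 infected
Step 1: +8 new -> 11 infected
Step 2: +9 new -> 20 infected
Step 3: +6 new -> 26 infected
Step 4: +5 new -> 31 infected
Step 5: +2 new -> 33 infected
Step 6: +0 new -> 33 infected

Answer: 6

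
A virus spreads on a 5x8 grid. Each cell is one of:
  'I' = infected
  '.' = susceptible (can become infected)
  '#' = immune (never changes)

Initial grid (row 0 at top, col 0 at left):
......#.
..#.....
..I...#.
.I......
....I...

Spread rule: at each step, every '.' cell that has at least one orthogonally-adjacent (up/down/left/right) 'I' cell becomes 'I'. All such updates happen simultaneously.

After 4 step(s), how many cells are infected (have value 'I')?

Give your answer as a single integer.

Answer: 32

Derivation:
Step 0 (initial): 3 infected
Step 1: +8 new -> 11 infected
Step 2: +9 new -> 20 infected
Step 3: +7 new -> 27 infected
Step 4: +5 new -> 32 infected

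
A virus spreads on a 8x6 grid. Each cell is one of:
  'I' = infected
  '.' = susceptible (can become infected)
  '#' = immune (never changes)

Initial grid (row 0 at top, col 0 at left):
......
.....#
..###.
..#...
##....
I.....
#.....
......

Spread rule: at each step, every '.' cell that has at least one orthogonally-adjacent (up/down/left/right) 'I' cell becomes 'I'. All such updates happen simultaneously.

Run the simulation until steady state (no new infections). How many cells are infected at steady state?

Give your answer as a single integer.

Step 0 (initial): 1 infected
Step 1: +1 new -> 2 infected
Step 2: +2 new -> 4 infected
Step 3: +4 new -> 8 infected
Step 4: +5 new -> 13 infected
Step 5: +5 new -> 18 infected
Step 6: +4 new -> 22 infected
Step 7: +2 new -> 24 infected
Step 8: +1 new -> 25 infected
Step 9: +0 new -> 25 infected

Answer: 25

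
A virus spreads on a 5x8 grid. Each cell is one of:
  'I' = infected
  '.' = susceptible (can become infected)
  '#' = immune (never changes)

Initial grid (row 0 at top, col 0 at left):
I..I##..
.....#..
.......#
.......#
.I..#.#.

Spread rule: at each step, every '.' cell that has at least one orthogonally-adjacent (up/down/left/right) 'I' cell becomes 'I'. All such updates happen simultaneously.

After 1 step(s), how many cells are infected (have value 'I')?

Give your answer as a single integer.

Step 0 (initial): 3 infected
Step 1: +7 new -> 10 infected

Answer: 10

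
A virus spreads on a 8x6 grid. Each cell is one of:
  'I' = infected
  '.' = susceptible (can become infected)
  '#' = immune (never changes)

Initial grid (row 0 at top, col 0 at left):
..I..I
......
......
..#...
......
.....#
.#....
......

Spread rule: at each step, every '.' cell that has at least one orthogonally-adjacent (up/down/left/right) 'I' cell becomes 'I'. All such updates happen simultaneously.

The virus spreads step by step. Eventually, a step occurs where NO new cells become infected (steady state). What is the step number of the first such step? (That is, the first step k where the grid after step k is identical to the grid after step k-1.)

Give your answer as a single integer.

Step 0 (initial): 2 infected
Step 1: +5 new -> 7 infected
Step 2: +6 new -> 13 infected
Step 3: +5 new -> 18 infected
Step 4: +5 new -> 23 infected
Step 5: +4 new -> 27 infected
Step 6: +5 new -> 32 infected
Step 7: +4 new -> 36 infected
Step 8: +5 new -> 41 infected
Step 9: +3 new -> 44 infected
Step 10: +1 new -> 45 infected
Step 11: +0 new -> 45 infected

Answer: 11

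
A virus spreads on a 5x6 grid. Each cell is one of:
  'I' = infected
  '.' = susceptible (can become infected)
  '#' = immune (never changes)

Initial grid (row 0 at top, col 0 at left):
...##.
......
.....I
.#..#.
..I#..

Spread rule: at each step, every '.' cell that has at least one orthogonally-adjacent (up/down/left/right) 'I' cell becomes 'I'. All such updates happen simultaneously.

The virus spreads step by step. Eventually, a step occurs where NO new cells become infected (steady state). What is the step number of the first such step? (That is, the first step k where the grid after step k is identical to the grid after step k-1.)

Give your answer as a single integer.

Answer: 7

Derivation:
Step 0 (initial): 2 infected
Step 1: +5 new -> 7 infected
Step 2: +7 new -> 14 infected
Step 3: +5 new -> 19 infected
Step 4: +3 new -> 22 infected
Step 5: +2 new -> 24 infected
Step 6: +1 new -> 25 infected
Step 7: +0 new -> 25 infected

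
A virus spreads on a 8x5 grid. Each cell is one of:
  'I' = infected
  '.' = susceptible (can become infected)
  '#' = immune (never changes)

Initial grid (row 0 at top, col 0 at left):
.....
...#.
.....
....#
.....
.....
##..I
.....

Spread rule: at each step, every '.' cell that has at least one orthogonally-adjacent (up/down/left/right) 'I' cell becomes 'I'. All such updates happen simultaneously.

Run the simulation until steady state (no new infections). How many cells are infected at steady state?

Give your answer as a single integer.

Step 0 (initial): 1 infected
Step 1: +3 new -> 4 infected
Step 2: +4 new -> 8 infected
Step 3: +3 new -> 11 infected
Step 4: +4 new -> 15 infected
Step 5: +5 new -> 20 infected
Step 6: +4 new -> 24 infected
Step 7: +4 new -> 28 infected
Step 8: +4 new -> 32 infected
Step 9: +3 new -> 35 infected
Step 10: +1 new -> 36 infected
Step 11: +0 new -> 36 infected

Answer: 36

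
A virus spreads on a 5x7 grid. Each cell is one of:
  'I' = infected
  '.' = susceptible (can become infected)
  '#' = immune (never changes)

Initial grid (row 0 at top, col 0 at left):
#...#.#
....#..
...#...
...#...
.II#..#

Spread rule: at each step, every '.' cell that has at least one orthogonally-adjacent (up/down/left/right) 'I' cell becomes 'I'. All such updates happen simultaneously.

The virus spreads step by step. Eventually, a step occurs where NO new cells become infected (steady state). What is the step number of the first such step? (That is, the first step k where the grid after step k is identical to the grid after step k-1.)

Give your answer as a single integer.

Answer: 6

Derivation:
Step 0 (initial): 2 infected
Step 1: +3 new -> 5 infected
Step 2: +3 new -> 8 infected
Step 3: +3 new -> 11 infected
Step 4: +4 new -> 15 infected
Step 5: +1 new -> 16 infected
Step 6: +0 new -> 16 infected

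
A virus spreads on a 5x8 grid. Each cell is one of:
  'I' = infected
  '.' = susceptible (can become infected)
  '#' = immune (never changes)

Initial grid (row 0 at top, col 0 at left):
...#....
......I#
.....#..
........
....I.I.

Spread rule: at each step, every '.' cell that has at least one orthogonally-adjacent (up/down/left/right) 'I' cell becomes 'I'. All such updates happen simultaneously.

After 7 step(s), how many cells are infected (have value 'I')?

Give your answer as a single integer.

Step 0 (initial): 3 infected
Step 1: +8 new -> 11 infected
Step 2: +9 new -> 20 infected
Step 3: +5 new -> 25 infected
Step 4: +4 new -> 29 infected
Step 5: +4 new -> 33 infected
Step 6: +3 new -> 36 infected
Step 7: +1 new -> 37 infected

Answer: 37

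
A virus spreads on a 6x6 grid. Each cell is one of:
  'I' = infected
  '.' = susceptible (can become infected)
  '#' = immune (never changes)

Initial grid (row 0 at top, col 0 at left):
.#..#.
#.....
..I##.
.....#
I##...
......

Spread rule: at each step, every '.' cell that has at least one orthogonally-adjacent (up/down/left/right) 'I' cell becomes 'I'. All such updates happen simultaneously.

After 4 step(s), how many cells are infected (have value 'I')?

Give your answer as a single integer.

Answer: 22

Derivation:
Step 0 (initial): 2 infected
Step 1: +5 new -> 7 infected
Step 2: +7 new -> 14 infected
Step 3: +5 new -> 19 infected
Step 4: +3 new -> 22 infected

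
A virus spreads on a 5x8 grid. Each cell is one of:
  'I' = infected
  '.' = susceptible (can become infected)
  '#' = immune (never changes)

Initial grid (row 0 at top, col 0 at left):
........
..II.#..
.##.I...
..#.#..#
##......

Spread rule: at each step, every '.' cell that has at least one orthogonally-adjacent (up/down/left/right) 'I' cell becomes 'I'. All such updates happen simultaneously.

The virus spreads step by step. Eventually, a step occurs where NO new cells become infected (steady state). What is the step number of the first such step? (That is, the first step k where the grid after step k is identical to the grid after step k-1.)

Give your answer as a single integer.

Step 0 (initial): 3 infected
Step 1: +6 new -> 9 infected
Step 2: +6 new -> 15 infected
Step 3: +8 new -> 23 infected
Step 4: +6 new -> 29 infected
Step 5: +3 new -> 32 infected
Step 6: +0 new -> 32 infected

Answer: 6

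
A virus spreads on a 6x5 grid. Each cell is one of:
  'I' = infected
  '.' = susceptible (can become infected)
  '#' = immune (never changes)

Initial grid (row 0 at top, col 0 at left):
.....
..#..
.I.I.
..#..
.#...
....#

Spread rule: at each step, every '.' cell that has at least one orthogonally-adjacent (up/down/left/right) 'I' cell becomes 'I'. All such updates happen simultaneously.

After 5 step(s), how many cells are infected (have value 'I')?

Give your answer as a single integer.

Answer: 26

Derivation:
Step 0 (initial): 2 infected
Step 1: +7 new -> 9 infected
Step 2: +7 new -> 16 infected
Step 3: +7 new -> 23 infected
Step 4: +2 new -> 25 infected
Step 5: +1 new -> 26 infected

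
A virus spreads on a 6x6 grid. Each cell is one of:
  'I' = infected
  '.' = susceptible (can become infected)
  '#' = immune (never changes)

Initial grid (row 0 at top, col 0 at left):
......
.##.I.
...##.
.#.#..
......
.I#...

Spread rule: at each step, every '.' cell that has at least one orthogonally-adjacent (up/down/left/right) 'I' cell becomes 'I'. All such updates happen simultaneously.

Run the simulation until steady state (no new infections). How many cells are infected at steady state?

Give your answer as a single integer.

Answer: 29

Derivation:
Step 0 (initial): 2 infected
Step 1: +5 new -> 7 infected
Step 2: +5 new -> 12 infected
Step 3: +5 new -> 17 infected
Step 4: +7 new -> 24 infected
Step 5: +5 new -> 29 infected
Step 6: +0 new -> 29 infected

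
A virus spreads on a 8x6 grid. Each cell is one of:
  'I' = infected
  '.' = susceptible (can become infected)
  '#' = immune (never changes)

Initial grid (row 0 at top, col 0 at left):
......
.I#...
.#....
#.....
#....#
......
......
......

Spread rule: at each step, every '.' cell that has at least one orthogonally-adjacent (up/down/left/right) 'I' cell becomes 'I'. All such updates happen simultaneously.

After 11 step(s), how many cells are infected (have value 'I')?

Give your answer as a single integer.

Step 0 (initial): 1 infected
Step 1: +2 new -> 3 infected
Step 2: +3 new -> 6 infected
Step 3: +1 new -> 7 infected
Step 4: +2 new -> 9 infected
Step 5: +3 new -> 12 infected
Step 6: +4 new -> 16 infected
Step 7: +4 new -> 20 infected
Step 8: +5 new -> 25 infected
Step 9: +4 new -> 29 infected
Step 10: +5 new -> 34 infected
Step 11: +5 new -> 39 infected

Answer: 39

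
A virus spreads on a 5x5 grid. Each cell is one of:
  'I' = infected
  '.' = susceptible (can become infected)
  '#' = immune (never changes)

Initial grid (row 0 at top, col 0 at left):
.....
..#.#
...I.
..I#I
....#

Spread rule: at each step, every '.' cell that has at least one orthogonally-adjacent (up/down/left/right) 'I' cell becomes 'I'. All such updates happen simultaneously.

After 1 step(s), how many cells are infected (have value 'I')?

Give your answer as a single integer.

Step 0 (initial): 3 infected
Step 1: +5 new -> 8 infected

Answer: 8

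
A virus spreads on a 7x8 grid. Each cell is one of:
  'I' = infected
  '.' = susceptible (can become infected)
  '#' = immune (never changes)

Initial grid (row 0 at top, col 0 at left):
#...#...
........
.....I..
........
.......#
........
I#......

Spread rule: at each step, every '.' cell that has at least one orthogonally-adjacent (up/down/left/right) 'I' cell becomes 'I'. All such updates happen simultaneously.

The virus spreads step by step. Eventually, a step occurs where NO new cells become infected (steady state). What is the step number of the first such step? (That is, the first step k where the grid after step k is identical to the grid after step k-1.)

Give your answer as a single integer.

Answer: 7

Derivation:
Step 0 (initial): 2 infected
Step 1: +5 new -> 7 infected
Step 2: +10 new -> 17 infected
Step 3: +12 new -> 29 infected
Step 4: +14 new -> 43 infected
Step 5: +7 new -> 50 infected
Step 6: +2 new -> 52 infected
Step 7: +0 new -> 52 infected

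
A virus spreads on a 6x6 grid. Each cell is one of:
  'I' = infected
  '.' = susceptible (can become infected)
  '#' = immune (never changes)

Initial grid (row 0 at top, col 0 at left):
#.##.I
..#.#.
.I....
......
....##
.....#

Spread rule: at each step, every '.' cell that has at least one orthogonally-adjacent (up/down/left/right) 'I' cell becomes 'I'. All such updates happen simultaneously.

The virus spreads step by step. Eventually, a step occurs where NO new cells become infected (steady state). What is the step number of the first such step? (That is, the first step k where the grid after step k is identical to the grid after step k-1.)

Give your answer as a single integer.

Answer: 7

Derivation:
Step 0 (initial): 2 infected
Step 1: +6 new -> 8 infected
Step 2: +7 new -> 15 infected
Step 3: +7 new -> 22 infected
Step 4: +4 new -> 26 infected
Step 5: +1 new -> 27 infected
Step 6: +1 new -> 28 infected
Step 7: +0 new -> 28 infected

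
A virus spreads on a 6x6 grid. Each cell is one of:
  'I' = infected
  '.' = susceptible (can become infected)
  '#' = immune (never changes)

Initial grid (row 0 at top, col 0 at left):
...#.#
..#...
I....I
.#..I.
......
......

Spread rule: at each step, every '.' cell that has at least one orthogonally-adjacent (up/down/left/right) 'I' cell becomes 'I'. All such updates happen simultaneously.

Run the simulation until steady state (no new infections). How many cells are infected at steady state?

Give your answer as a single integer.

Answer: 32

Derivation:
Step 0 (initial): 3 infected
Step 1: +8 new -> 11 infected
Step 2: +10 new -> 21 infected
Step 3: +8 new -> 29 infected
Step 4: +3 new -> 32 infected
Step 5: +0 new -> 32 infected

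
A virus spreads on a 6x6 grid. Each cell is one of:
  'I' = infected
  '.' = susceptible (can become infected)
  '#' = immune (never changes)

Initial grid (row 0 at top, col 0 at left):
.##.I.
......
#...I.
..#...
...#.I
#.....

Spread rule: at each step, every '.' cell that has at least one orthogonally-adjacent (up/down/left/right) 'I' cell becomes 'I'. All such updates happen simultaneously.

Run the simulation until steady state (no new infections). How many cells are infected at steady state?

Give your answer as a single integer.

Answer: 30

Derivation:
Step 0 (initial): 3 infected
Step 1: +9 new -> 12 infected
Step 2: +5 new -> 17 infected
Step 3: +3 new -> 20 infected
Step 4: +3 new -> 23 infected
Step 5: +5 new -> 28 infected
Step 6: +2 new -> 30 infected
Step 7: +0 new -> 30 infected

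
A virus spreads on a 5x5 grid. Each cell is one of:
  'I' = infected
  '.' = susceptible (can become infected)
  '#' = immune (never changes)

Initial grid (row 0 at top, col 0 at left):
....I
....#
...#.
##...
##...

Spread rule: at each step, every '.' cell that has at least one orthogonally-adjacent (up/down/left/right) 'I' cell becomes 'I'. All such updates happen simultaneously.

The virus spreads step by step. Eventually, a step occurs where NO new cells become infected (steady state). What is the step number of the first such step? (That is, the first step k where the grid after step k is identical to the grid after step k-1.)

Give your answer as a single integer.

Answer: 9

Derivation:
Step 0 (initial): 1 infected
Step 1: +1 new -> 2 infected
Step 2: +2 new -> 4 infected
Step 3: +2 new -> 6 infected
Step 4: +3 new -> 9 infected
Step 5: +3 new -> 12 infected
Step 6: +3 new -> 15 infected
Step 7: +2 new -> 17 infected
Step 8: +2 new -> 19 infected
Step 9: +0 new -> 19 infected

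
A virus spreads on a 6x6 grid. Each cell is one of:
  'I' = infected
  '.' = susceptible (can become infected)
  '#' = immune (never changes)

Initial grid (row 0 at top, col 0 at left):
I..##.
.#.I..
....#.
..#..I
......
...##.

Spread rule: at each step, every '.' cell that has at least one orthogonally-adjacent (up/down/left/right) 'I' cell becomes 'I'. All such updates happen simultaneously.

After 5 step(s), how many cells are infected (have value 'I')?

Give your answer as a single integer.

Step 0 (initial): 3 infected
Step 1: +8 new -> 11 infected
Step 2: +7 new -> 18 infected
Step 3: +4 new -> 22 infected
Step 4: +3 new -> 25 infected
Step 5: +3 new -> 28 infected

Answer: 28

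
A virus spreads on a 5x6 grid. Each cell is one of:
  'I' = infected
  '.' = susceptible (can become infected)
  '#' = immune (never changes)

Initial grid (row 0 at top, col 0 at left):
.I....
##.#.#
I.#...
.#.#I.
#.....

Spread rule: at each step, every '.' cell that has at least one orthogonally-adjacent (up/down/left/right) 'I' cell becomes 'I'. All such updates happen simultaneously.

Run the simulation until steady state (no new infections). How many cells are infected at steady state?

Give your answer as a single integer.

Step 0 (initial): 3 infected
Step 1: +7 new -> 10 infected
Step 2: +7 new -> 17 infected
Step 3: +2 new -> 19 infected
Step 4: +3 new -> 22 infected
Step 5: +0 new -> 22 infected

Answer: 22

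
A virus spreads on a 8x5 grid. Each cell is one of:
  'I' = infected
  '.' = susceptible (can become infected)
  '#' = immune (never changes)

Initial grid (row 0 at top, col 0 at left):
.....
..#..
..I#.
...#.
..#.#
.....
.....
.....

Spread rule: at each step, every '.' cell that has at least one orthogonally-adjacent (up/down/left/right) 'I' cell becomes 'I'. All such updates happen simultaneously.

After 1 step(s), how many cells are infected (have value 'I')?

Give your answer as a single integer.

Answer: 3

Derivation:
Step 0 (initial): 1 infected
Step 1: +2 new -> 3 infected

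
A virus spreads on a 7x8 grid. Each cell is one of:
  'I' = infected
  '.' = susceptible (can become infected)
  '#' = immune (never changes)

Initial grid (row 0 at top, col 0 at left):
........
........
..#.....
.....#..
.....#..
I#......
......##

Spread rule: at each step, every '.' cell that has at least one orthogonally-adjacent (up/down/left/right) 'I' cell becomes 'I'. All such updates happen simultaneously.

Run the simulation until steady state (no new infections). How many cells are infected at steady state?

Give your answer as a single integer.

Step 0 (initial): 1 infected
Step 1: +2 new -> 3 infected
Step 2: +3 new -> 6 infected
Step 3: +4 new -> 10 infected
Step 4: +6 new -> 16 infected
Step 5: +6 new -> 22 infected
Step 6: +6 new -> 28 infected
Step 7: +4 new -> 32 infected
Step 8: +4 new -> 36 infected
Step 9: +5 new -> 41 infected
Step 10: +5 new -> 46 infected
Step 11: +3 new -> 49 infected
Step 12: +1 new -> 50 infected
Step 13: +0 new -> 50 infected

Answer: 50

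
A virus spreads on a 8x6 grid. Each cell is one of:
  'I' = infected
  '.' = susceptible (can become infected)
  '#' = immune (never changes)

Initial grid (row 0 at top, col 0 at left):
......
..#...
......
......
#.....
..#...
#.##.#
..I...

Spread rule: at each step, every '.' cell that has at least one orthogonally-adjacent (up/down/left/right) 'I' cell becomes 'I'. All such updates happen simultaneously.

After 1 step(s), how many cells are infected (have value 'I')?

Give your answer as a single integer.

Answer: 3

Derivation:
Step 0 (initial): 1 infected
Step 1: +2 new -> 3 infected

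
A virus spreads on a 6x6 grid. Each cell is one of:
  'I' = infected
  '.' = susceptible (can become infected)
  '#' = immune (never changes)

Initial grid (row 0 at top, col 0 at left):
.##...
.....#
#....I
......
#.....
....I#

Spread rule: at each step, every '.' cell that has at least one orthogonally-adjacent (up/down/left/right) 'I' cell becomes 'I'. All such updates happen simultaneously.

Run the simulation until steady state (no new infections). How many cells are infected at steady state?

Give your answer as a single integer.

Answer: 30

Derivation:
Step 0 (initial): 2 infected
Step 1: +4 new -> 6 infected
Step 2: +6 new -> 12 infected
Step 3: +6 new -> 18 infected
Step 4: +7 new -> 25 infected
Step 5: +2 new -> 27 infected
Step 6: +2 new -> 29 infected
Step 7: +1 new -> 30 infected
Step 8: +0 new -> 30 infected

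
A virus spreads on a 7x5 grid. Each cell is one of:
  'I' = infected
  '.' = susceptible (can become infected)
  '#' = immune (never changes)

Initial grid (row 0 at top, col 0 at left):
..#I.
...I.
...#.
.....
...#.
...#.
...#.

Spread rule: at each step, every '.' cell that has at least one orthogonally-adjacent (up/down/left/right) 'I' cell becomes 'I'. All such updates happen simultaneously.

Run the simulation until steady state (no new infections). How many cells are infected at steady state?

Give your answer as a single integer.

Step 0 (initial): 2 infected
Step 1: +3 new -> 5 infected
Step 2: +3 new -> 8 infected
Step 3: +5 new -> 13 infected
Step 4: +6 new -> 19 infected
Step 5: +4 new -> 23 infected
Step 6: +4 new -> 27 infected
Step 7: +2 new -> 29 infected
Step 8: +1 new -> 30 infected
Step 9: +0 new -> 30 infected

Answer: 30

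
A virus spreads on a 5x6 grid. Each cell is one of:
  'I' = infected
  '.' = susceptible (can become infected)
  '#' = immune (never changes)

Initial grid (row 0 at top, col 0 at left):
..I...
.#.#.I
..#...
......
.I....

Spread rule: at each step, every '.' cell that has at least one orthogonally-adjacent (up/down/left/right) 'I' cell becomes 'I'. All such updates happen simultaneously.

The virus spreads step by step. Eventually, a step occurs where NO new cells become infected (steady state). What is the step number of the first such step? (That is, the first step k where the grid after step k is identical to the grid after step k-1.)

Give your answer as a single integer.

Step 0 (initial): 3 infected
Step 1: +9 new -> 12 infected
Step 2: +8 new -> 20 infected
Step 3: +7 new -> 27 infected
Step 4: +0 new -> 27 infected

Answer: 4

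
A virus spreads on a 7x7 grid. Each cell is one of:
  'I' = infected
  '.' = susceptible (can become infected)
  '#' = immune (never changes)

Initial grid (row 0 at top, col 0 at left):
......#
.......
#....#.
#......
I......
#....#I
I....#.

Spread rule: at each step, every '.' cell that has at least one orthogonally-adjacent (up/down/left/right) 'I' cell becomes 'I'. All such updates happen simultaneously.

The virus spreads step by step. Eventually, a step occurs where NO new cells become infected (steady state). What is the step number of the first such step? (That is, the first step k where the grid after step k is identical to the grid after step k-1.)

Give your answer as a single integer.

Answer: 8

Derivation:
Step 0 (initial): 3 infected
Step 1: +4 new -> 7 infected
Step 2: +6 new -> 13 infected
Step 3: +8 new -> 21 infected
Step 4: +8 new -> 29 infected
Step 5: +6 new -> 35 infected
Step 6: +5 new -> 40 infected
Step 7: +2 new -> 42 infected
Step 8: +0 new -> 42 infected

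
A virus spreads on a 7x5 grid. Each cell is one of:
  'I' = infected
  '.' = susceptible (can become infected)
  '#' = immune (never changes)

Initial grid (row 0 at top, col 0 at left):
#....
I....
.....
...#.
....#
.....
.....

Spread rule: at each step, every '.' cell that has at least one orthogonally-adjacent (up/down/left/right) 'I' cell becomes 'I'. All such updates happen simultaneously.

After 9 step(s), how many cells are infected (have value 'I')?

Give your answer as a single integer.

Step 0 (initial): 1 infected
Step 1: +2 new -> 3 infected
Step 2: +4 new -> 7 infected
Step 3: +5 new -> 12 infected
Step 4: +6 new -> 18 infected
Step 5: +5 new -> 23 infected
Step 6: +4 new -> 27 infected
Step 7: +2 new -> 29 infected
Step 8: +2 new -> 31 infected
Step 9: +1 new -> 32 infected

Answer: 32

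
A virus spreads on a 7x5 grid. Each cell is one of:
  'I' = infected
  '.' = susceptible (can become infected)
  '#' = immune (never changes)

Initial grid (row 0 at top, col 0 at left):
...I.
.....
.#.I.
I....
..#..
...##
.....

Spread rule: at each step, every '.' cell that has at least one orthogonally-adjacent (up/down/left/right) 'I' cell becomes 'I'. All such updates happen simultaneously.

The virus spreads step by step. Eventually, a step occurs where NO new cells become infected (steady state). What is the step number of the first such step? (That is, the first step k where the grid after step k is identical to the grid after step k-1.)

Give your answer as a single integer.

Step 0 (initial): 3 infected
Step 1: +9 new -> 12 infected
Step 2: +9 new -> 21 infected
Step 3: +5 new -> 26 infected
Step 4: +2 new -> 28 infected
Step 5: +1 new -> 29 infected
Step 6: +1 new -> 30 infected
Step 7: +1 new -> 31 infected
Step 8: +0 new -> 31 infected

Answer: 8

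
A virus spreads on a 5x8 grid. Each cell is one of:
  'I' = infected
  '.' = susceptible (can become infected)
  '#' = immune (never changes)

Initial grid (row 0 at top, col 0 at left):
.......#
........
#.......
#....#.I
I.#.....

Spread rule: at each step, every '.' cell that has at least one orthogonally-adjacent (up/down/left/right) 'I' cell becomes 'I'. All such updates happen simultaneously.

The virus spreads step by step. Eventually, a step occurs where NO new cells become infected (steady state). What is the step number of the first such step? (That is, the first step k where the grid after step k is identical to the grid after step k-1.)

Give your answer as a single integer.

Step 0 (initial): 2 infected
Step 1: +4 new -> 6 infected
Step 2: +4 new -> 10 infected
Step 3: +5 new -> 15 infected
Step 4: +7 new -> 22 infected
Step 5: +8 new -> 30 infected
Step 6: +4 new -> 34 infected
Step 7: +1 new -> 35 infected
Step 8: +0 new -> 35 infected

Answer: 8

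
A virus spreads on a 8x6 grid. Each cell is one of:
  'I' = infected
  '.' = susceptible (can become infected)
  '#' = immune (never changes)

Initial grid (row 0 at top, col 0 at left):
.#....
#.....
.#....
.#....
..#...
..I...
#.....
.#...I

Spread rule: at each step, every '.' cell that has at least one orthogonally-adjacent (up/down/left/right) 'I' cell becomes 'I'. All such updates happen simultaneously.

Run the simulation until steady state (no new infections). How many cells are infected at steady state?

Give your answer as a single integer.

Step 0 (initial): 2 infected
Step 1: +5 new -> 7 infected
Step 2: +10 new -> 17 infected
Step 3: +4 new -> 21 infected
Step 4: +5 new -> 26 infected
Step 5: +5 new -> 31 infected
Step 6: +4 new -> 35 infected
Step 7: +4 new -> 39 infected
Step 8: +0 new -> 39 infected

Answer: 39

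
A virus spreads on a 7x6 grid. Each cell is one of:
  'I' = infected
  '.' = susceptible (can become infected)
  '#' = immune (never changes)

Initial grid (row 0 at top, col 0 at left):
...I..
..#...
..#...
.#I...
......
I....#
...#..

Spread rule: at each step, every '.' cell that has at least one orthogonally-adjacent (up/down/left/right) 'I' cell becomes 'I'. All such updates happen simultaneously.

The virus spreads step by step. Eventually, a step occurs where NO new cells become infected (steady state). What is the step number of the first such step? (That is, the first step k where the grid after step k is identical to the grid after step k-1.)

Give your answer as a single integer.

Answer: 7

Derivation:
Step 0 (initial): 3 infected
Step 1: +8 new -> 11 infected
Step 2: +10 new -> 21 infected
Step 3: +9 new -> 30 infected
Step 4: +5 new -> 35 infected
Step 5: +1 new -> 36 infected
Step 6: +1 new -> 37 infected
Step 7: +0 new -> 37 infected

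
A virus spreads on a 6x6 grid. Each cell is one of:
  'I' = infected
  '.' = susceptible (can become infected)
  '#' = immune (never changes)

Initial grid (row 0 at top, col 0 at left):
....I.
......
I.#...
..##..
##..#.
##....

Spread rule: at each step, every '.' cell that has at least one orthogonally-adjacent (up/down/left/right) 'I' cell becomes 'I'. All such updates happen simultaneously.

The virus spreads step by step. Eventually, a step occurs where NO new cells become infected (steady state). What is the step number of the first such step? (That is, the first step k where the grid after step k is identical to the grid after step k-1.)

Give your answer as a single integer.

Answer: 11

Derivation:
Step 0 (initial): 2 infected
Step 1: +6 new -> 8 infected
Step 2: +7 new -> 15 infected
Step 3: +5 new -> 20 infected
Step 4: +1 new -> 21 infected
Step 5: +1 new -> 22 infected
Step 6: +1 new -> 23 infected
Step 7: +1 new -> 24 infected
Step 8: +1 new -> 25 infected
Step 9: +2 new -> 27 infected
Step 10: +1 new -> 28 infected
Step 11: +0 new -> 28 infected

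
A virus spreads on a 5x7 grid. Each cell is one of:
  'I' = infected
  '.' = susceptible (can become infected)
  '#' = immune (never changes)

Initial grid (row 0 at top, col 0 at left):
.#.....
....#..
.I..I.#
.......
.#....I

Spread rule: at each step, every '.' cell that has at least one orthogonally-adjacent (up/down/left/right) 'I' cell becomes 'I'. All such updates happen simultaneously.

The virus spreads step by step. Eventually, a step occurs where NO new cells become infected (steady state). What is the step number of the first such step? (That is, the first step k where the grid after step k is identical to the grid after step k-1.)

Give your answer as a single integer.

Answer: 5

Derivation:
Step 0 (initial): 3 infected
Step 1: +9 new -> 12 infected
Step 2: +9 new -> 21 infected
Step 3: +8 new -> 29 infected
Step 4: +2 new -> 31 infected
Step 5: +0 new -> 31 infected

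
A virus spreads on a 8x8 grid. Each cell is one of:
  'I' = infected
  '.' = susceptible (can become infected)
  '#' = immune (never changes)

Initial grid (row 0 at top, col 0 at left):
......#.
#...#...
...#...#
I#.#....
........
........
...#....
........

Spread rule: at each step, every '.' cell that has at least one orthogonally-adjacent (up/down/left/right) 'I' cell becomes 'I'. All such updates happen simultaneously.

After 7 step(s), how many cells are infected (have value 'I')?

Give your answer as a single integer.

Answer: 37

Derivation:
Step 0 (initial): 1 infected
Step 1: +2 new -> 3 infected
Step 2: +3 new -> 6 infected
Step 3: +5 new -> 11 infected
Step 4: +7 new -> 18 infected
Step 5: +7 new -> 25 infected
Step 6: +5 new -> 30 infected
Step 7: +7 new -> 37 infected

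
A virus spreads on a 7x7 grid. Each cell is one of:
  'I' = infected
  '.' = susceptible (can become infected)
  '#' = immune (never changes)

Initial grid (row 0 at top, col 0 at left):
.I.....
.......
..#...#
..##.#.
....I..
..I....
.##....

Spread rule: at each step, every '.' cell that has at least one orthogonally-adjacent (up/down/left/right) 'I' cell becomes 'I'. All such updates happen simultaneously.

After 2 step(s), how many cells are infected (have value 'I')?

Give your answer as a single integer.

Step 0 (initial): 3 infected
Step 1: +10 new -> 13 infected
Step 2: +11 new -> 24 infected

Answer: 24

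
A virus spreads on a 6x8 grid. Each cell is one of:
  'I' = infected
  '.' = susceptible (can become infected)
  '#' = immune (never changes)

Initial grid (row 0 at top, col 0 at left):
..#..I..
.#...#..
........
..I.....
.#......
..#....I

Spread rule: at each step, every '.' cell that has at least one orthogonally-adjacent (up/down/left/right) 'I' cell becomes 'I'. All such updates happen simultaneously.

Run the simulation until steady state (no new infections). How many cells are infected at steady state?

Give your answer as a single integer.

Answer: 43

Derivation:
Step 0 (initial): 3 infected
Step 1: +8 new -> 11 infected
Step 2: +13 new -> 24 infected
Step 3: +13 new -> 37 infected
Step 4: +3 new -> 40 infected
Step 5: +2 new -> 42 infected
Step 6: +1 new -> 43 infected
Step 7: +0 new -> 43 infected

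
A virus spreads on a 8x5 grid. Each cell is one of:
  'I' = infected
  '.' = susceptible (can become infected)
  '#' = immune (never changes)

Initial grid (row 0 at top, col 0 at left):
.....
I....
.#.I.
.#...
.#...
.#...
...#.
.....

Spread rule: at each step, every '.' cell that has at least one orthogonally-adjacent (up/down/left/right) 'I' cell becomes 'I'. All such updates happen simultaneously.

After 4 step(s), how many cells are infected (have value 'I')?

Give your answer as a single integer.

Answer: 26

Derivation:
Step 0 (initial): 2 infected
Step 1: +7 new -> 9 infected
Step 2: +8 new -> 17 infected
Step 3: +6 new -> 23 infected
Step 4: +3 new -> 26 infected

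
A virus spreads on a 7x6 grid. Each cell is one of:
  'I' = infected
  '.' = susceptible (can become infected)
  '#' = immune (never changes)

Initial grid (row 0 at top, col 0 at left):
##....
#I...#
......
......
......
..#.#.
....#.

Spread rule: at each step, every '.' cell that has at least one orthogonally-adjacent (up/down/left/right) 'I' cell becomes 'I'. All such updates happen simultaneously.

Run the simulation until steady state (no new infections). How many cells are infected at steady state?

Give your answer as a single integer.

Answer: 35

Derivation:
Step 0 (initial): 1 infected
Step 1: +2 new -> 3 infected
Step 2: +5 new -> 8 infected
Step 3: +6 new -> 14 infected
Step 4: +6 new -> 20 infected
Step 5: +6 new -> 26 infected
Step 6: +5 new -> 31 infected
Step 7: +2 new -> 33 infected
Step 8: +1 new -> 34 infected
Step 9: +1 new -> 35 infected
Step 10: +0 new -> 35 infected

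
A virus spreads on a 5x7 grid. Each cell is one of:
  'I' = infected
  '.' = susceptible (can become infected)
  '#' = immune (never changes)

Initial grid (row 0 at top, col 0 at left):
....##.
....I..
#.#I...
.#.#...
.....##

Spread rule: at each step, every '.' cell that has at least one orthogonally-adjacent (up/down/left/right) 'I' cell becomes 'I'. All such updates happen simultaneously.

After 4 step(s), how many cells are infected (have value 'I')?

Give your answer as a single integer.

Answer: 21

Derivation:
Step 0 (initial): 2 infected
Step 1: +3 new -> 5 infected
Step 2: +5 new -> 10 infected
Step 3: +6 new -> 16 infected
Step 4: +5 new -> 21 infected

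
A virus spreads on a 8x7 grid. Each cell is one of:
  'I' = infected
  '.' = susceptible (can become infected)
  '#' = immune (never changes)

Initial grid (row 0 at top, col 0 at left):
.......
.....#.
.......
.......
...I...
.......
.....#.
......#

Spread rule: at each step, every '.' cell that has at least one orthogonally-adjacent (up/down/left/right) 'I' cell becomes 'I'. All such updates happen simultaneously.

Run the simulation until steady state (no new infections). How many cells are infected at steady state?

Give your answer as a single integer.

Step 0 (initial): 1 infected
Step 1: +4 new -> 5 infected
Step 2: +8 new -> 13 infected
Step 3: +12 new -> 25 infected
Step 4: +12 new -> 37 infected
Step 5: +9 new -> 46 infected
Step 6: +5 new -> 51 infected
Step 7: +2 new -> 53 infected
Step 8: +0 new -> 53 infected

Answer: 53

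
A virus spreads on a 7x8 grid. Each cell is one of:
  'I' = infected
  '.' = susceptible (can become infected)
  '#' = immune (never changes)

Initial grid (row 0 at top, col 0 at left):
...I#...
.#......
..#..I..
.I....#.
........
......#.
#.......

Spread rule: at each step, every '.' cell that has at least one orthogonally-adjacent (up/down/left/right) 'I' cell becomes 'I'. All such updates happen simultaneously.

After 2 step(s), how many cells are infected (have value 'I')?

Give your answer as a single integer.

Step 0 (initial): 3 infected
Step 1: +10 new -> 13 infected
Step 2: +14 new -> 27 infected

Answer: 27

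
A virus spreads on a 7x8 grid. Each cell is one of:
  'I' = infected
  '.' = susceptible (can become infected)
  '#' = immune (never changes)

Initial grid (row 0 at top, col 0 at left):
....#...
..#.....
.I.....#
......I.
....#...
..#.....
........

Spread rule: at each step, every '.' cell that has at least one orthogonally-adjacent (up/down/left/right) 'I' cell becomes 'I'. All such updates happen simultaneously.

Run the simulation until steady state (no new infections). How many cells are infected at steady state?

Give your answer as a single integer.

Answer: 51

Derivation:
Step 0 (initial): 2 infected
Step 1: +8 new -> 10 infected
Step 2: +12 new -> 22 infected
Step 3: +14 new -> 36 infected
Step 4: +10 new -> 46 infected
Step 5: +4 new -> 50 infected
Step 6: +1 new -> 51 infected
Step 7: +0 new -> 51 infected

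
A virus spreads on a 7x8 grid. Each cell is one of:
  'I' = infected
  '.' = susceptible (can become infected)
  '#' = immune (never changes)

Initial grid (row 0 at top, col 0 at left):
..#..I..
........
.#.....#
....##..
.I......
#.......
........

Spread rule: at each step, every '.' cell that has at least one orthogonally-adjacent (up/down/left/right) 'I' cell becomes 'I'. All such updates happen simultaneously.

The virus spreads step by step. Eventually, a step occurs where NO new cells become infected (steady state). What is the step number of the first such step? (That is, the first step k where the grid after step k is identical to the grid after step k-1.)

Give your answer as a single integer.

Step 0 (initial): 2 infected
Step 1: +7 new -> 9 infected
Step 2: +10 new -> 19 infected
Step 3: +11 new -> 30 infected
Step 4: +7 new -> 37 infected
Step 5: +6 new -> 43 infected
Step 6: +4 new -> 47 infected
Step 7: +2 new -> 49 infected
Step 8: +1 new -> 50 infected
Step 9: +0 new -> 50 infected

Answer: 9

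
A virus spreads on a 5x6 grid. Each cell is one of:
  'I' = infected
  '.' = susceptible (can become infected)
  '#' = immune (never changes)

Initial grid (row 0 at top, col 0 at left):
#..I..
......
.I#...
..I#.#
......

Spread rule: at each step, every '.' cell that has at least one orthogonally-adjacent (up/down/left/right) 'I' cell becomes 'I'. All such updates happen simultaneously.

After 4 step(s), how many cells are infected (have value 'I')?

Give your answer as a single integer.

Step 0 (initial): 3 infected
Step 1: +7 new -> 10 infected
Step 2: +9 new -> 19 infected
Step 3: +4 new -> 23 infected
Step 4: +3 new -> 26 infected

Answer: 26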